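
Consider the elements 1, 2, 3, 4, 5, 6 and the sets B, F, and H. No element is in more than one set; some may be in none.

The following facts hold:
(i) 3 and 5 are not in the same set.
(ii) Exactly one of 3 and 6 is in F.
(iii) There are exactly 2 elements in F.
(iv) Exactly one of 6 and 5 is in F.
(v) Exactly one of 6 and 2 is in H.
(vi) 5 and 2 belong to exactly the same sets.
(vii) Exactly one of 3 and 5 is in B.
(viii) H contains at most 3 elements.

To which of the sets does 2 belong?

2: H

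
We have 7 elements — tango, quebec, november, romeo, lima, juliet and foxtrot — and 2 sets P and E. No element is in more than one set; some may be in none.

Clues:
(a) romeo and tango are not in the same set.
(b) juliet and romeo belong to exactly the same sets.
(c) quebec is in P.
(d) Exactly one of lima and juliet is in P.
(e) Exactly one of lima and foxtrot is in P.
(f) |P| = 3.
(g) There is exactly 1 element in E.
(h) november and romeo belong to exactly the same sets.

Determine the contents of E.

From (c): quebec ∈ P.
Suppose tango ∈ E: no assignment then satisfies all the clues, so tango ∉ E.

E = {foxtrot}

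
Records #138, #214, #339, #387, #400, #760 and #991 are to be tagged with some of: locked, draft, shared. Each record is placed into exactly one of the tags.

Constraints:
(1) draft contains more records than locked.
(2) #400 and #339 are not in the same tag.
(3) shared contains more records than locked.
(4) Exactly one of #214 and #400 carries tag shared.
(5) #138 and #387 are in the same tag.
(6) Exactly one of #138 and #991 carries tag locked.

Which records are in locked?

locked = {#991}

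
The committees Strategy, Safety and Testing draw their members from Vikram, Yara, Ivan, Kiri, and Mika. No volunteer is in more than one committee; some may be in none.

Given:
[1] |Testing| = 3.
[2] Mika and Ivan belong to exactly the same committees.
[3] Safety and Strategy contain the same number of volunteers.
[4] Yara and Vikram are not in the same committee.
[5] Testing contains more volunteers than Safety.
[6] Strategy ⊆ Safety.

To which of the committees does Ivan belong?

Ivan: Testing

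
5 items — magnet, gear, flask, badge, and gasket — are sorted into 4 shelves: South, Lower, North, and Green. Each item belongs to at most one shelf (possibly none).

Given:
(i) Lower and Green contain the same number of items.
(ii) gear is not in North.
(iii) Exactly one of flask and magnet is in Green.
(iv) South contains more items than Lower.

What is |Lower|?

1

From (ii): gear ∉ North.
Suppose gear ∈ Green: no assignment then satisfies all the clues, so gear ∉ Green.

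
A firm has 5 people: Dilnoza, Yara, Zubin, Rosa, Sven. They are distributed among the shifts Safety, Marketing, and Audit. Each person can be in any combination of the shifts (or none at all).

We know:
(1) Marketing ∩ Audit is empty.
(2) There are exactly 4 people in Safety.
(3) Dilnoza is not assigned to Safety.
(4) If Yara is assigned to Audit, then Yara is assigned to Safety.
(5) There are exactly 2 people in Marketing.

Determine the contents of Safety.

From (3): Dilnoza ∉ Safety.
(2): only 4 candidates remain for Safety, so all are in.

Safety = {Rosa, Sven, Yara, Zubin}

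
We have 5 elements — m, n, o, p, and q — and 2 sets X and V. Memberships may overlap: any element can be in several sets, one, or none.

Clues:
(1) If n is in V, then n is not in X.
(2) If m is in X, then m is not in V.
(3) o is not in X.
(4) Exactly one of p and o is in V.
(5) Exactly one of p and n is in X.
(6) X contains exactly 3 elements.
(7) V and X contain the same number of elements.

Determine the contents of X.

X = {m, p, q}

From (3): o ∉ X.
Suppose m ∉ X: no assignment then satisfies all the clues, so m ∈ X.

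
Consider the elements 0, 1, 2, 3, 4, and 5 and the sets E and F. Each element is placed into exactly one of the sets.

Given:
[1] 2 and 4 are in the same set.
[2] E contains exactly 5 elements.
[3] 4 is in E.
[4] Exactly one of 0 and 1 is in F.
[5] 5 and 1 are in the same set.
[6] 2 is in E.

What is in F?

F = {0}

From (3): 4 ∈ E.
From (6): 2 ∈ E.
Suppose 0 ∉ F: no assignment then satisfies all the clues, so 0 ∈ F.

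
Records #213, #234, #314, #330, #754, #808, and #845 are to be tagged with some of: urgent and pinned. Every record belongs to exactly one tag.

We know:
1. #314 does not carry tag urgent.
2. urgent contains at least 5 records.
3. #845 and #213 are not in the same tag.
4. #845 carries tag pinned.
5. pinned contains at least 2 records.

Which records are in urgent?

urgent = {#213, #234, #330, #754, #808}

From (1): #314 ∉ urgent.
From (4): #845 ∈ pinned.
(2): only 5 candidates remain for urgent, so all are in.
(5): only 2 candidates remain for pinned, so all are in.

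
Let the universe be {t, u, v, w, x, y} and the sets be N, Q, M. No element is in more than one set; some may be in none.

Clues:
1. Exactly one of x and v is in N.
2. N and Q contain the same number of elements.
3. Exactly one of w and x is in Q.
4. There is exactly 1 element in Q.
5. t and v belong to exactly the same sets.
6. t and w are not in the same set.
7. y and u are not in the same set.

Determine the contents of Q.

Q = {w}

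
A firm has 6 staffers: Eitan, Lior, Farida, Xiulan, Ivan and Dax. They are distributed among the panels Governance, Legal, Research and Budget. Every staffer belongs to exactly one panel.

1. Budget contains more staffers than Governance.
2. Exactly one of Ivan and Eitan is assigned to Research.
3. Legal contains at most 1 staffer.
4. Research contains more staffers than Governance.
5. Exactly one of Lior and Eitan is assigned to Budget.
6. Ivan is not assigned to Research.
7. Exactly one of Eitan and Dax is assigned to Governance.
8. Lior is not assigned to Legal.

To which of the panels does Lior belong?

From (6): Ivan ∉ Research.
From (8): Lior ∉ Legal.
(2) (exactly one): Eitan ∈ Research.
(5) (exactly one): Lior ∈ Budget.
(7) (exactly one): Dax ∈ Governance.

Lior: Budget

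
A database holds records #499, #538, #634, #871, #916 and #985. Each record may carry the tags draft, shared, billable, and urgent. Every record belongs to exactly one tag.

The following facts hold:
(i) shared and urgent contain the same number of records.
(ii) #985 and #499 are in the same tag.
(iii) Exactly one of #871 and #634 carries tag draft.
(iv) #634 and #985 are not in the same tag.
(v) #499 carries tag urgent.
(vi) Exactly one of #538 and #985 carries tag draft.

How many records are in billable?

0

From (v): #499 ∈ urgent.
(ii): #985 matches #499: #985 ∉ draft.
(ii): #985 matches #499: #985 ∉ shared.
(ii): #985 matches #499: #985 ∉ billable.
(ii): #985 matches #499: #985 ∈ urgent.
(iv): #634 ∉ urgent.
(vi) (exactly one): #538 ∈ draft.
Suppose #634 ∈ billable: no assignment then satisfies all the clues, so #634 ∉ billable.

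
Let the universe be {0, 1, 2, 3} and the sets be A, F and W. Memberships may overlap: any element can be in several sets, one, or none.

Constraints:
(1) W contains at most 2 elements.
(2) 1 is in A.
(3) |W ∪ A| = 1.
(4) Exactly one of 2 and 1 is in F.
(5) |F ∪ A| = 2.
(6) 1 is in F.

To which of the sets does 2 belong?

2: none

From (2): 1 ∈ A.
From (6): 1 ∈ F.
(4) (exactly one): 2 ∉ F.
Suppose 2 ∈ A: no assignment then satisfies all the clues, so 2 ∉ A.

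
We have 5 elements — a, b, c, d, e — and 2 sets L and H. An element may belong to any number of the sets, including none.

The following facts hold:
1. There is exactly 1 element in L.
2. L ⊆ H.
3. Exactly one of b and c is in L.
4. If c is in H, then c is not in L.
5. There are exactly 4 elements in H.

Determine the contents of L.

L = {b}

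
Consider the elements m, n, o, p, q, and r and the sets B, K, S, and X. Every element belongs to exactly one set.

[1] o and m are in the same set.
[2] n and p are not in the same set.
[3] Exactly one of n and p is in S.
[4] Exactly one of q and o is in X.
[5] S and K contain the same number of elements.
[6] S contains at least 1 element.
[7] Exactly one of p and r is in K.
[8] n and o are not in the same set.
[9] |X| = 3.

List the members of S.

S = {n}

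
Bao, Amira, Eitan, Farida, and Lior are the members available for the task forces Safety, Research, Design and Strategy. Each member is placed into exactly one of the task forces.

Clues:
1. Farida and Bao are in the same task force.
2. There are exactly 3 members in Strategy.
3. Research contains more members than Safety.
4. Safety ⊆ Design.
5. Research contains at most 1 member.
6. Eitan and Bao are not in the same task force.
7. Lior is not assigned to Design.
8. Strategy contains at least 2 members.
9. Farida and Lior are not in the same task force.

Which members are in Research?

Research = {Lior}

From (7): Lior ∉ Design.
(4) contrapositive: Lior ∉ Safety.
Suppose Bao ∈ Research: no assignment then satisfies all the clues, so Bao ∉ Research.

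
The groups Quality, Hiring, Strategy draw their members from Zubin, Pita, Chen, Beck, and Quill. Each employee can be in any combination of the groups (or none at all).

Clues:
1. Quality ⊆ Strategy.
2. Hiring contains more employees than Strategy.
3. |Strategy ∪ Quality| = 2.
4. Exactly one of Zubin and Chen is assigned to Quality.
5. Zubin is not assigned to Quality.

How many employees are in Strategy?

2

From (5): Zubin ∉ Quality.
(4) (exactly one): Chen ∈ Quality.
(1) with Chen ∈ Quality: Chen ∈ Strategy.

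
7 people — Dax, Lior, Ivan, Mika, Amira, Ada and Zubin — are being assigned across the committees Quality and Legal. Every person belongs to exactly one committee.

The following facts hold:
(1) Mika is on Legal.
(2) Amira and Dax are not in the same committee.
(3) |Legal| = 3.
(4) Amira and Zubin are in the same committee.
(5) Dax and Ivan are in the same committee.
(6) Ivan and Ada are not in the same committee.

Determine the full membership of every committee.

Quality = {Ada, Amira, Lior, Zubin}; Legal = {Dax, Ivan, Mika}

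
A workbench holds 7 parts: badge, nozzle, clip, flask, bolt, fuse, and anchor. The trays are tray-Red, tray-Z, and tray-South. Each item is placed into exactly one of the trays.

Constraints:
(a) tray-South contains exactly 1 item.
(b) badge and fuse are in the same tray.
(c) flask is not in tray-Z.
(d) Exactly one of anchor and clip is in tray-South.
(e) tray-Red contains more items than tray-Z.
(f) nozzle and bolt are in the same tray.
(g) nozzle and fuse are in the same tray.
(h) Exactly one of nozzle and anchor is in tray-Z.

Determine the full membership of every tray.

tray-Red = {badge, bolt, flask, fuse, nozzle}; tray-Z = {anchor}; tray-South = {clip}

From (c): flask ∉ tray-Z.
Suppose badge ∉ tray-Red: no assignment then satisfies all the clues, so badge ∈ tray-Red.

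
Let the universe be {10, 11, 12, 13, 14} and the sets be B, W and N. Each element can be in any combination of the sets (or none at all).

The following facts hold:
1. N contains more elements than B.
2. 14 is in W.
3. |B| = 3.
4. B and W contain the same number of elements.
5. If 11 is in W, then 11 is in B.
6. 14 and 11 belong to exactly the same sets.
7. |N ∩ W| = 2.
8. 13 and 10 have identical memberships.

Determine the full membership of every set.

B = {11, 12, 14}; W = {11, 12, 14}; N = {10, 11, 13, 14}

From (2): 14 ∈ W.
(6): 11 matches 14: 11 ∈ W.
(5): 11 ∈ B.
(6): 14 matches 11: 14 ∈ B.
Suppose 10 ∈ B: no assignment then satisfies all the clues, so 10 ∉ B.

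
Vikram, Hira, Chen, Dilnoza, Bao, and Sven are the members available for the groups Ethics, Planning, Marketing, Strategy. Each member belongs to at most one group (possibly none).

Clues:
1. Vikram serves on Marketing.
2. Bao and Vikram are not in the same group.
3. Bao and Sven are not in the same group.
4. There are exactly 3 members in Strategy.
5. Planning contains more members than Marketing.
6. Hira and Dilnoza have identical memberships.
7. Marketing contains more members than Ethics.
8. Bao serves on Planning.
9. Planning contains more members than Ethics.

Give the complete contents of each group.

Ethics = {}; Planning = {Bao, Chen}; Marketing = {Vikram}; Strategy = {Dilnoza, Hira, Sven}

From (1): Vikram ∈ Marketing.
From (8): Bao ∈ Planning.
(3): Sven ∉ Planning.
Suppose Hira ∈ Ethics: no assignment then satisfies all the clues, so Hira ∉ Ethics.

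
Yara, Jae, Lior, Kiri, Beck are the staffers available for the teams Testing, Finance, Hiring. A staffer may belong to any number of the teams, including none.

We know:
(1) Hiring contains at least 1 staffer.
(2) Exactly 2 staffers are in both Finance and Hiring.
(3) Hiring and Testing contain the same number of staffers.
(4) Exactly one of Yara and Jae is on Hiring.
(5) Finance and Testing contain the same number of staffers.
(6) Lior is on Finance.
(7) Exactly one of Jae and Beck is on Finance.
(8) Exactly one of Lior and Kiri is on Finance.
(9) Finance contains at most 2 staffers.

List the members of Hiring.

Hiring = {Jae, Lior}

From (6): Lior ∈ Finance.
(8) (exactly one): Kiri ∉ Finance.
Suppose Yara ∈ Hiring: no assignment then satisfies all the clues, so Yara ∉ Hiring.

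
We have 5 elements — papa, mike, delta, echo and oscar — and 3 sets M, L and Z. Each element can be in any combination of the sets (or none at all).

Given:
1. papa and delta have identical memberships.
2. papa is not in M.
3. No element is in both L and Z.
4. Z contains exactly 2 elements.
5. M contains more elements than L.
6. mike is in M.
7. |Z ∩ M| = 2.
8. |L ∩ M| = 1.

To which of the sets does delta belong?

delta: none

From (2): papa ∉ M.
From (6): mike ∈ M.
(1): delta matches papa: delta ∉ M.
Suppose delta ∈ L: no assignment then satisfies all the clues, so delta ∉ L.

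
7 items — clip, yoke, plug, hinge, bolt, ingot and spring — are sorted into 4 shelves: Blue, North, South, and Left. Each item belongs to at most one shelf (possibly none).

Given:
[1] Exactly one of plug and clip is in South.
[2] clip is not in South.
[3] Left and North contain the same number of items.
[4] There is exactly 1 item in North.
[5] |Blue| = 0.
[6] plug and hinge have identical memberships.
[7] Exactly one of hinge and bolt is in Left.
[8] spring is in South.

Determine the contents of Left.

Left = {bolt}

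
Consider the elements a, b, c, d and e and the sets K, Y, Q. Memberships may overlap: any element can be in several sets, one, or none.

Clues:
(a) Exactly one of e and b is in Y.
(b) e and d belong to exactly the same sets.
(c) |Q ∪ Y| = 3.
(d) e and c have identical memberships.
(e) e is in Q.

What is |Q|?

From (e): e ∈ Q.
(b): d matches e: d ∈ Q.
(d): c matches e: c ∈ Q.
Suppose a ∈ Y: no assignment then satisfies all the clues, so a ∉ Y.

3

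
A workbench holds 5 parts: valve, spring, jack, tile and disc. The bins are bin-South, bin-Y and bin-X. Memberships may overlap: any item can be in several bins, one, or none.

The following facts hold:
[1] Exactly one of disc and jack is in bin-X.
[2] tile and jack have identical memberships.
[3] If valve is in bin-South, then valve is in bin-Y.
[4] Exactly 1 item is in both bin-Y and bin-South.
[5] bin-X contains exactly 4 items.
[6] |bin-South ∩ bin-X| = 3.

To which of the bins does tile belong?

tile: bin-South, bin-X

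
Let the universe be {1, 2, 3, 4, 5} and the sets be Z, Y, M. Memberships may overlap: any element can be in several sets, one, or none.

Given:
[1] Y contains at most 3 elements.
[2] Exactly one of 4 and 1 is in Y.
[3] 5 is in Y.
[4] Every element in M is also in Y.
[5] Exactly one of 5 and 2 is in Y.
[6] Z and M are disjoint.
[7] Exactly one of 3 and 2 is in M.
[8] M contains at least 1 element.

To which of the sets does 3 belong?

3: M, Y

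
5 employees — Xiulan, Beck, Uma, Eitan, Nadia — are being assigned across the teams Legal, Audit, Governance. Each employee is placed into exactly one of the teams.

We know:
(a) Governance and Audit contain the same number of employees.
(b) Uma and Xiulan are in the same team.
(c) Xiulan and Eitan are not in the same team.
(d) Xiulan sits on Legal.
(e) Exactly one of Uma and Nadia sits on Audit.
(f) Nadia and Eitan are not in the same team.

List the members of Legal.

From (d): Xiulan ∈ Legal.
(b): Uma matches Xiulan: Uma ∈ Legal.
(c): Eitan ∉ Legal.
(e) (exactly one): Nadia ∈ Audit.
(f): Eitan ∉ Audit.
Only one team left: Eitan ∈ Governance.
Suppose Beck ∉ Legal: no assignment then satisfies all the clues, so Beck ∈ Legal.

Legal = {Beck, Uma, Xiulan}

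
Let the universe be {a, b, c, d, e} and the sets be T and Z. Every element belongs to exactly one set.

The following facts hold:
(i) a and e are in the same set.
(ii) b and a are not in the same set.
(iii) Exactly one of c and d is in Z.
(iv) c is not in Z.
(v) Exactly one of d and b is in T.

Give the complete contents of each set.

From (iv): c ∉ Z.
(iii) (exactly one): d ∈ Z.
(v) (exactly one): b ∈ T.
Only one set left: c ∈ T.
(ii): a ∉ T.
Only one set left: a ∈ Z.
(i): e matches a: e ∉ T.
(i): e matches a: e ∈ Z.

T = {b, c}; Z = {a, d, e}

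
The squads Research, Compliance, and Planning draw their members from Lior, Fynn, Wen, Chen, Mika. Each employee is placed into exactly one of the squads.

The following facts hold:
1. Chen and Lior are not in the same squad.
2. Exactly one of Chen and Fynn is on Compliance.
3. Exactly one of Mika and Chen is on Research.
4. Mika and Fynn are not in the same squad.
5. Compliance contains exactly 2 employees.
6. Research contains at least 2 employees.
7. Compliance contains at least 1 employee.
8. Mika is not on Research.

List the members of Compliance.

Compliance = {Fynn, Lior}

From (8): Mika ∉ Research.
(3) (exactly one): Chen ∈ Research.
(1): Lior ∉ Research.
(2) (exactly one): Fynn ∈ Compliance.
(4): Mika ∉ Compliance.
(6): only 2 candidates remain for Research, so all are in.
Only one squad left: Mika ∈ Planning.
(5): only 2 candidates remain for Compliance, so all are in.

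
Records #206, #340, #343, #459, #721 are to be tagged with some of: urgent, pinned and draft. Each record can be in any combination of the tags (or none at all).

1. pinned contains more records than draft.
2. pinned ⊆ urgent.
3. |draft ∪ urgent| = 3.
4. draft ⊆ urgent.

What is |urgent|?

3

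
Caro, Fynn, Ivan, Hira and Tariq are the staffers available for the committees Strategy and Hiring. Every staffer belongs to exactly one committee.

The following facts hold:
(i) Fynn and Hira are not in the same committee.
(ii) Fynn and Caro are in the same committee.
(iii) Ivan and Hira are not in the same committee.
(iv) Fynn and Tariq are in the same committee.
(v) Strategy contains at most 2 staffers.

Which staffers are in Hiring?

Hiring = {Caro, Fynn, Ivan, Tariq}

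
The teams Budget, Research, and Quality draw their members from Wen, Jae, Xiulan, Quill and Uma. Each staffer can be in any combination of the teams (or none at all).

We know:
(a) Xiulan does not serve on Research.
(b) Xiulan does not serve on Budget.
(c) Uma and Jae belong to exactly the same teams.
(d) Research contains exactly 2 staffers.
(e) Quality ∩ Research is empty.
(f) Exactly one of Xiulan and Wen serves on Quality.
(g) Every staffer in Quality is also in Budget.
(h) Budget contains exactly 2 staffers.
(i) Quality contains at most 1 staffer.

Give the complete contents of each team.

Budget = {Quill, Wen}; Research = {Jae, Uma}; Quality = {Wen}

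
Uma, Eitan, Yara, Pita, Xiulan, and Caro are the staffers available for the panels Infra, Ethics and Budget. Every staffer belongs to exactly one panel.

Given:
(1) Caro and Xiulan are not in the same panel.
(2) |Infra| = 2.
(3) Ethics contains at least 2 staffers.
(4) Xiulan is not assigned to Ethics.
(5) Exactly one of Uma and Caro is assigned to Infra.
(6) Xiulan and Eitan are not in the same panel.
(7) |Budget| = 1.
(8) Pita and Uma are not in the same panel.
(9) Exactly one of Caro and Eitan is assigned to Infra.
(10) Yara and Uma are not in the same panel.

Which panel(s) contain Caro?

Caro: Ethics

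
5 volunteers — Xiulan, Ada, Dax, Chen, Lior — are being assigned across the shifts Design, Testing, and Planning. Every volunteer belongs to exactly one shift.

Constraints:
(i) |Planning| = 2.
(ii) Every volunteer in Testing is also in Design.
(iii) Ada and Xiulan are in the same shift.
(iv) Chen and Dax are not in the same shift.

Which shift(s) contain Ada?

Ada: Design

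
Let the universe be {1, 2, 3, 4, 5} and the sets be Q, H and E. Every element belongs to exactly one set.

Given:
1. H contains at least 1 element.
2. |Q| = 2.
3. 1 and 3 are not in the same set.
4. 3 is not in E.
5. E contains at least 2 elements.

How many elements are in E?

2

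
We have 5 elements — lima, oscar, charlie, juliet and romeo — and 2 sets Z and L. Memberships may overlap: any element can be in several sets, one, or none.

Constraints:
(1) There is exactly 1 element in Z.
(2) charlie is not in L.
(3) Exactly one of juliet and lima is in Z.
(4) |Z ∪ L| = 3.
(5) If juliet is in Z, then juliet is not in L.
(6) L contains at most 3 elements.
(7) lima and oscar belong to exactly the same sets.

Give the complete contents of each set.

Z = {juliet}; L = {lima, oscar}

From (2): charlie ∉ L.
Suppose lima ∈ Z: no assignment then satisfies all the clues, so lima ∉ Z.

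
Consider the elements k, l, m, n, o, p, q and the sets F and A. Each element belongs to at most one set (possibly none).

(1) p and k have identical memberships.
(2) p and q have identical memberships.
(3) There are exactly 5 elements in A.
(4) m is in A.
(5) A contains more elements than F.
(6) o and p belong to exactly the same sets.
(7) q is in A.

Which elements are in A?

A = {k, m, o, p, q}

From (4): m ∈ A.
From (7): q ∈ A.
(2): p matches q: p ∉ F.
(2): p matches q: p ∈ A.
(6): o matches p: o ∉ F.
(6): o matches p: o ∈ A.
(1): k matches p: k ∉ F.
(1): k matches p: k ∈ A.
(3): A already has 5, so the rest are out.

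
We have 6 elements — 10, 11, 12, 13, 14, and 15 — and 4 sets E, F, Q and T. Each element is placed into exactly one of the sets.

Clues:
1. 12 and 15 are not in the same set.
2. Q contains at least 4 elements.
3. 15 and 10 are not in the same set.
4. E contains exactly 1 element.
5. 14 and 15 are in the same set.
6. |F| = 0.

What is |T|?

1

(6): F already has 0, so the rest are out.
Suppose 10 ∈ Q: no assignment then satisfies all the clues, so 10 ∉ Q.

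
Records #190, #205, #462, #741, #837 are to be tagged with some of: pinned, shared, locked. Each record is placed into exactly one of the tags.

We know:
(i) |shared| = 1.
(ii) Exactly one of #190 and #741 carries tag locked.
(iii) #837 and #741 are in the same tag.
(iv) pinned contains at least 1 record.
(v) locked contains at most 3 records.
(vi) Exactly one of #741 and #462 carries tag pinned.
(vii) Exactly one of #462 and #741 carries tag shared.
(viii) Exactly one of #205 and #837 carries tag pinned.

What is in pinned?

pinned = {#741, #837}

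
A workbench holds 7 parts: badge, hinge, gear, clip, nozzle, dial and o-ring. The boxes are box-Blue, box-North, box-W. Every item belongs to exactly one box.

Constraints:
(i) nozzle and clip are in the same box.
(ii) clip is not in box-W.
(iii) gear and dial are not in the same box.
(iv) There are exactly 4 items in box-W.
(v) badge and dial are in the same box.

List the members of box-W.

box-W = {badge, dial, hinge, o-ring}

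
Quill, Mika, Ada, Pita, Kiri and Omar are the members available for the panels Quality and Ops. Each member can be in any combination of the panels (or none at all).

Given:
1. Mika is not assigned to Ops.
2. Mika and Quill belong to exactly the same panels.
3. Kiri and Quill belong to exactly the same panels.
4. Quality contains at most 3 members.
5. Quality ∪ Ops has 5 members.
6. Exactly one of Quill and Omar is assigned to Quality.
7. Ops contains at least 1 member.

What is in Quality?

From (1): Mika ∉ Ops.
(2): Quill matches Mika: Quill ∉ Ops.
(3): Kiri matches Quill: Kiri ∉ Ops.
Suppose Quill ∉ Quality: no assignment then satisfies all the clues, so Quill ∈ Quality.

Quality = {Kiri, Mika, Quill}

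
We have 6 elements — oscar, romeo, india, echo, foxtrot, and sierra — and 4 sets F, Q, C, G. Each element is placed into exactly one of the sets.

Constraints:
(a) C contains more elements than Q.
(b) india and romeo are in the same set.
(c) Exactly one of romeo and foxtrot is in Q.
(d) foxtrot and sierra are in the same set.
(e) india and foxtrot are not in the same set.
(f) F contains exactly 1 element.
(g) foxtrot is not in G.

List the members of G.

G = {}

From (g): foxtrot ∉ G.
(d): sierra matches foxtrot: sierra ∉ G.
Suppose oscar ∈ G: no assignment then satisfies all the clues, so oscar ∉ G.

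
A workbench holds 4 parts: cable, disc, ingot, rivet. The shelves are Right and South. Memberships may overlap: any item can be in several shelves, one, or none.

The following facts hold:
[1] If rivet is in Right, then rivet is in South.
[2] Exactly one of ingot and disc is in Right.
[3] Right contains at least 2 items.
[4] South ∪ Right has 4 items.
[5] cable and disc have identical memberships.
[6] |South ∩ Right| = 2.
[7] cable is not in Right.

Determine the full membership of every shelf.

Right = {ingot, rivet}; South = {cable, disc, ingot, rivet}

From (7): cable ∉ Right.
(5): disc matches cable: disc ∉ Right.
(2) (exactly one): ingot ∈ Right.
(3): only 2 candidates remain for Right, so all are in.
(1): rivet ∈ South.
Suppose cable ∉ South: no assignment then satisfies all the clues, so cable ∈ South.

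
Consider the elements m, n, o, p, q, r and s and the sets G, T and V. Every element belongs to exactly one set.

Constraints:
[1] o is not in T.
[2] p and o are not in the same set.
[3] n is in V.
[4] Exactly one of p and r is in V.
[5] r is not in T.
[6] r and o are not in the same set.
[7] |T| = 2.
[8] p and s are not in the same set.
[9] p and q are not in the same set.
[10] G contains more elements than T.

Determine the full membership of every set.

G = {o, q, s}; T = {m, p}; V = {n, r}

From (1): o ∉ T.
From (3): n ∈ V.
From (5): r ∉ T.
Suppose m ∈ G: no assignment then satisfies all the clues, so m ∉ G.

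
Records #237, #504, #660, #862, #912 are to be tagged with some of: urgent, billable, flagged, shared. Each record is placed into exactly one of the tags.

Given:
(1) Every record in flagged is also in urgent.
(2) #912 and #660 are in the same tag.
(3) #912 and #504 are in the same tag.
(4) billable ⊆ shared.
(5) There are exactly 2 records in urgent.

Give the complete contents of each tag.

urgent = {#237, #862}; billable = {}; flagged = {}; shared = {#504, #660, #912}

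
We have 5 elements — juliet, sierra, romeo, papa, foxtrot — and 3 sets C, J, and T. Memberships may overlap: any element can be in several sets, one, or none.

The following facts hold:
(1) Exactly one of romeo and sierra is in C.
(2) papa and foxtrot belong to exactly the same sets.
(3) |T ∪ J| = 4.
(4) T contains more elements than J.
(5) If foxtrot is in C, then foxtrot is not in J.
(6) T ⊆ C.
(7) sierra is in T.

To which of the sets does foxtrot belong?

foxtrot: C, T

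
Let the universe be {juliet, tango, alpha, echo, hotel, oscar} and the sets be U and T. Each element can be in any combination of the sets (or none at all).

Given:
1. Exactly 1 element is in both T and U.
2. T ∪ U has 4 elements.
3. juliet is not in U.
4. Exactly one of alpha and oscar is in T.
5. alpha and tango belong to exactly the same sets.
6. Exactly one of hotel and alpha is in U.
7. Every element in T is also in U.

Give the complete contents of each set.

U = {alpha, echo, oscar, tango}; T = {oscar}

From (3): juliet ∉ U.
(7) contrapositive: juliet ∉ T.
Suppose tango ∉ U: no assignment then satisfies all the clues, so tango ∈ U.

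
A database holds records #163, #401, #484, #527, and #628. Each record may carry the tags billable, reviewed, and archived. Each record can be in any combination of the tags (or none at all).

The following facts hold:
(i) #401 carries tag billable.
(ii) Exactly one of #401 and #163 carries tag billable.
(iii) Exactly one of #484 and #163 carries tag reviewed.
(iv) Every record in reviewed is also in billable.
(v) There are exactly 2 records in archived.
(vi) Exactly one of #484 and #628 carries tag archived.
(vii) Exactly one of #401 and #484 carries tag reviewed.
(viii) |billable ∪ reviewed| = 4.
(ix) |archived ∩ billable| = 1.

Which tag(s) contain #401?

#401: billable

From (i): #401 ∈ billable.
(ii) (exactly one): #163 ∉ billable.
(iv) contrapositive: #163 ∉ reviewed.
(iii) (exactly one): #484 ∈ reviewed.
(iv) with #484 ∈ reviewed: #484 ∈ billable.
(vii) (exactly one): #401 ∉ reviewed.
Suppose #401 ∈ archived: no assignment then satisfies all the clues, so #401 ∉ archived.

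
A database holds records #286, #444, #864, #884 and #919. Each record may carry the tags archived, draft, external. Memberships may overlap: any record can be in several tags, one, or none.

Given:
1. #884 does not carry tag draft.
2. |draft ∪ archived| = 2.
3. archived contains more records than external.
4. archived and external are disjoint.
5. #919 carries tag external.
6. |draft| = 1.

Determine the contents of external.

external = {#919}

From (1): #884 ∉ draft.
From (5): #919 ∈ external.
(4) (disjoint): #919 ∉ archived.
Suppose #286 ∈ external: no assignment then satisfies all the clues, so #286 ∉ external.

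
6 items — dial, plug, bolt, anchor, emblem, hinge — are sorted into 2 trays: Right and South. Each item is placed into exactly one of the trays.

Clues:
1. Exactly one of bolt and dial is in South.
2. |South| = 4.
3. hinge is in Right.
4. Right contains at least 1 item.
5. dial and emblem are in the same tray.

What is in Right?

Right = {bolt, hinge}

From (3): hinge ∈ Right.
Suppose dial ∈ Right: no assignment then satisfies all the clues, so dial ∉ Right.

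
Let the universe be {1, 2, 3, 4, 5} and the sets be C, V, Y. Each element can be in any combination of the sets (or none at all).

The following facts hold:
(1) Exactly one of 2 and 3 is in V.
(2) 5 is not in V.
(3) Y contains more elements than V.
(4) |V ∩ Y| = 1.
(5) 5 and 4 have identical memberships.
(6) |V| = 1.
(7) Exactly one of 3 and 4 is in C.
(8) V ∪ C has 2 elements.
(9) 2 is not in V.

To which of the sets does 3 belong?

3: C, V, Y

From (2): 5 ∉ V.
From (9): 2 ∉ V.
(1) (exactly one): 3 ∈ V.
(5): 4 matches 5: 4 ∉ V.
(6): V already has 1, so the rest are out.
Suppose 3 ∉ C: no assignment then satisfies all the clues, so 3 ∈ C.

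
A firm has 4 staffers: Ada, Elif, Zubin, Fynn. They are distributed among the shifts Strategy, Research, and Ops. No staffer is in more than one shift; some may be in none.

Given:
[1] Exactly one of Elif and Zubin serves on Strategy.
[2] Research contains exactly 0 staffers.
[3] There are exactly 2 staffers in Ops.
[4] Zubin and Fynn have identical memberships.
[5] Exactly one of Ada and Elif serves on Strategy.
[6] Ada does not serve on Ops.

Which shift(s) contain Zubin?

Zubin: Ops

From (6): Ada ∉ Ops.
(2): Research already has 0, so the rest are out.
Suppose Zubin ∈ Strategy: no assignment then satisfies all the clues, so Zubin ∉ Strategy.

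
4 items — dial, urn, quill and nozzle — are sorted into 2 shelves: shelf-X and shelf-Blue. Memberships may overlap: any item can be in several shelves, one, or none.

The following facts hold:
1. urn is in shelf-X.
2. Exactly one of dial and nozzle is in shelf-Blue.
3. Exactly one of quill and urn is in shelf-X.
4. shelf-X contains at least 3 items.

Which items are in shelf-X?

shelf-X = {dial, nozzle, urn}

From (1): urn ∈ shelf-X.
(3) (exactly one): quill ∉ shelf-X.
(4): only 3 candidates remain for shelf-X, so all are in.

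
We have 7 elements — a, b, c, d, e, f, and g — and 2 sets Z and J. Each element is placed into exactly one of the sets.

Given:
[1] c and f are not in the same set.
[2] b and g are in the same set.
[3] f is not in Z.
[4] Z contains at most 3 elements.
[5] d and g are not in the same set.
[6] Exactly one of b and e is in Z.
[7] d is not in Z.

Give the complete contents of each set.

From (3): f ∉ Z.
From (7): d ∉ Z.
Only one set left: d ∈ J.
Only one set left: f ∈ J.
(1): c ∉ J.
(5): g ∉ J.
Only one set left: c ∈ Z.
Only one set left: g ∈ Z.
(2): b matches g: b ∈ Z.
(4): Z already has 3, so the rest are out.
Only one set left: a ∈ J.
Only one set left: e ∈ J.

Z = {b, c, g}; J = {a, d, e, f}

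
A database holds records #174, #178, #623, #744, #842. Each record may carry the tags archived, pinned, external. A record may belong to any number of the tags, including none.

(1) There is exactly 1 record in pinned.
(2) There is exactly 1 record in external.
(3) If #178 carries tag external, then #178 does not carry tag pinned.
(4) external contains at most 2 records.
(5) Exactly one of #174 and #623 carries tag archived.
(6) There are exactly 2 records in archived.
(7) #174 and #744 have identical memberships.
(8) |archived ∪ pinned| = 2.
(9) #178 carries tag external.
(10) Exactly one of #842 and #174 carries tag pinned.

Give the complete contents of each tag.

archived = {#623, #842}; pinned = {#842}; external = {#178}

From (9): #178 ∈ external.
(2): external already has 1, so the rest are out.
(3): #178 ∉ pinned.
Suppose #174 ∈ archived: no assignment then satisfies all the clues, so #174 ∉ archived.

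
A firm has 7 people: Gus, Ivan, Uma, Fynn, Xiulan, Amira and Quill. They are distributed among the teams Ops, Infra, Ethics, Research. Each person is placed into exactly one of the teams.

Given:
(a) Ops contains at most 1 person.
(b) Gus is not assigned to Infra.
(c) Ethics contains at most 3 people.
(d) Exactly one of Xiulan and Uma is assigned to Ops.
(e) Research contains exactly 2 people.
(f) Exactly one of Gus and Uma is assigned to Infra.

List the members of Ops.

Ops = {Xiulan}

From (b): Gus ∉ Infra.
(f) (exactly one): Uma ∈ Infra.
(d) (exactly one): Xiulan ∈ Ops.
(a): Ops already has 1, so the rest are out.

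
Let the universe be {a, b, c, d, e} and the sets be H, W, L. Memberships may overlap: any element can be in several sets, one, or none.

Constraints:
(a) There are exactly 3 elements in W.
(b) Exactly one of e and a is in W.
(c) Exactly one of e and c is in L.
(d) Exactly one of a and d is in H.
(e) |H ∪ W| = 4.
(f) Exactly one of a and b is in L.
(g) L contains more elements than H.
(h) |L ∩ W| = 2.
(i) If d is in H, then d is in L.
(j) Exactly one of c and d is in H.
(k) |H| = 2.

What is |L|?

3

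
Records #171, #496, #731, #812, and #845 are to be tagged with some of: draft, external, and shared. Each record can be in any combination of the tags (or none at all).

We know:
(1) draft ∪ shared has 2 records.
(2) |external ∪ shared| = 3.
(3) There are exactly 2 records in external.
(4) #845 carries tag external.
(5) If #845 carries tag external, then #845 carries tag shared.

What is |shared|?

2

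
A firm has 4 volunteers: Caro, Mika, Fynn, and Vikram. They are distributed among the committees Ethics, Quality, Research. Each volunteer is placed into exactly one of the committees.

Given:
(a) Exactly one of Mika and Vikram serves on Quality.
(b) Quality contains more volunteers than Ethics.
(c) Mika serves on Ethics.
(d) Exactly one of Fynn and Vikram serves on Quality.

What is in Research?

Research = {Fynn}

From (c): Mika ∈ Ethics.
(a) (exactly one): Vikram ∈ Quality.
(d) (exactly one): Fynn ∉ Quality.
Suppose Caro ∈ Research: no assignment then satisfies all the clues, so Caro ∉ Research.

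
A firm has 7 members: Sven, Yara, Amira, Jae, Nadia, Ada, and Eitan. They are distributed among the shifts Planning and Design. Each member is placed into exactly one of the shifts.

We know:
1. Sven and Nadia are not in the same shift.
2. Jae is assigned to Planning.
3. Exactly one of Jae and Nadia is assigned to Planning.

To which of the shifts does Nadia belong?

Nadia: Design

From (2): Jae ∈ Planning.
(3) (exactly one): Nadia ∉ Planning.
Only one shift left: Nadia ∈ Design.
(1): Sven ∉ Design.
Only one shift left: Sven ∈ Planning.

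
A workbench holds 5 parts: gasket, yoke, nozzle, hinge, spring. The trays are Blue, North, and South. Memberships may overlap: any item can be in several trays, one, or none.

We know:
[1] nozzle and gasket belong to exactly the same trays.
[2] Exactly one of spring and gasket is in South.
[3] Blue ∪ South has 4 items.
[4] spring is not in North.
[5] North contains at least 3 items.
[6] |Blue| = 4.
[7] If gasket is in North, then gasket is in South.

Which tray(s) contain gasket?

gasket: Blue, North, South

From (4): spring ∉ North.
Suppose gasket ∉ Blue: no assignment then satisfies all the clues, so gasket ∈ Blue.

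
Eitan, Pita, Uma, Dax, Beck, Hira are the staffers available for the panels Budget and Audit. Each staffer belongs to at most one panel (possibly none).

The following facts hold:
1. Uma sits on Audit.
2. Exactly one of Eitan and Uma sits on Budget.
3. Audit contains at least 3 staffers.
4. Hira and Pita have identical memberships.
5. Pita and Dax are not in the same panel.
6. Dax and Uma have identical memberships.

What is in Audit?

From (1): Uma ∈ Audit.
(2) (exactly one): Eitan ∈ Budget.
(6): Dax matches Uma: Dax ∉ Budget.
(6): Dax matches Uma: Dax ∈ Audit.
(5): Pita ∉ Audit.
(4): Hira matches Pita: Hira ∉ Audit.
(3): only 3 candidates remain for Audit, so all are in.

Audit = {Beck, Dax, Uma}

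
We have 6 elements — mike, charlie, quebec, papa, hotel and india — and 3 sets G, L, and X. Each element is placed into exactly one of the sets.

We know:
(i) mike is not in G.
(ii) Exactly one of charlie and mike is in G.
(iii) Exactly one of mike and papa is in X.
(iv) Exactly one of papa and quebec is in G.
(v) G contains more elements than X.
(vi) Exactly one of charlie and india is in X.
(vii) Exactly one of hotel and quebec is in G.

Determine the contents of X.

X = {india, mike}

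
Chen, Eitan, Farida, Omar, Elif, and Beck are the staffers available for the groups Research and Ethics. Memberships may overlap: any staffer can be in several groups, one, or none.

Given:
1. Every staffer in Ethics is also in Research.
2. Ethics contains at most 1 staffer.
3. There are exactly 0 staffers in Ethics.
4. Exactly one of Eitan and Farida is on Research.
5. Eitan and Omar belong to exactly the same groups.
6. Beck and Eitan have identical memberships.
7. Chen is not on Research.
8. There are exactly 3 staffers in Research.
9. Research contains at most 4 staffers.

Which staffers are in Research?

Research = {Beck, Eitan, Omar}

From (7): Chen ∉ Research.
(1) contrapositive: Chen ∉ Ethics.
(3): Ethics already has 0, so the rest are out.
Suppose Eitan ∉ Research: no assignment then satisfies all the clues, so Eitan ∈ Research.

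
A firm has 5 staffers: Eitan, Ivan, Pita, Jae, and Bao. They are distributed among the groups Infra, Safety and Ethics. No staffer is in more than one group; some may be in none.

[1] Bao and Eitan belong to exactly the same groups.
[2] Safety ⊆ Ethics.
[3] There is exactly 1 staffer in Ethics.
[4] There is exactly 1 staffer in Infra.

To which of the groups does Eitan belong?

Eitan: none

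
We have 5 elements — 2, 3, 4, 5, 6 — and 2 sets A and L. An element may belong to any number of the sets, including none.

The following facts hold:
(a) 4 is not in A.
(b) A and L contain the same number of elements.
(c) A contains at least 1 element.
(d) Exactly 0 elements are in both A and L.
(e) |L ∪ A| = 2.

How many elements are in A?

1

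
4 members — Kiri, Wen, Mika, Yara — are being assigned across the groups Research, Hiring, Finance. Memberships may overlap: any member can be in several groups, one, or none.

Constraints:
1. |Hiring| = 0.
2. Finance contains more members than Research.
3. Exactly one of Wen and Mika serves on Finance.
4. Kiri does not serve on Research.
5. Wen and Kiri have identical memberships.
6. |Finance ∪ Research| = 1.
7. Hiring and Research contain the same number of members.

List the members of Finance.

From (4): Kiri ∉ Research.
(1): Hiring already has 0, so the rest are out.
(5): Wen matches Kiri: Wen ∉ Research.
Suppose Kiri ∈ Finance: no assignment then satisfies all the clues, so Kiri ∉ Finance.

Finance = {Mika}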